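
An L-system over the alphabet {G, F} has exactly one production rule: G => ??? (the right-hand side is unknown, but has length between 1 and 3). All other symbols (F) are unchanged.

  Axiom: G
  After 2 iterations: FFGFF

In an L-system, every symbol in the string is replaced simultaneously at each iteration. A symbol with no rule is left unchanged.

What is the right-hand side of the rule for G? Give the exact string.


Trying G => FGF:
  Step 0: G
  Step 1: FGF
  Step 2: FFGFF
Matches the given result.

Answer: FGF


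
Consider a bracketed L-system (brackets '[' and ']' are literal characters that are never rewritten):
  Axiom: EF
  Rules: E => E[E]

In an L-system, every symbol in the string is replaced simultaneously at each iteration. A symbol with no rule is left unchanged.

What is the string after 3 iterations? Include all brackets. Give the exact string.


Step 0: EF
Step 1: E[E]F
Step 2: E[E][E[E]]F
Step 3: E[E][E[E]][E[E][E[E]]]F

Answer: E[E][E[E]][E[E][E[E]]]F


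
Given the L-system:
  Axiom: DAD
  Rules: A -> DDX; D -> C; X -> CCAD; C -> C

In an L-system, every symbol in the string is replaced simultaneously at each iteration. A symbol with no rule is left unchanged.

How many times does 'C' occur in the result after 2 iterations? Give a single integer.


Step 0: DAD  (0 'C')
Step 1: CDDXC  (2 'C')
Step 2: CCCCCADC  (6 'C')

Answer: 6


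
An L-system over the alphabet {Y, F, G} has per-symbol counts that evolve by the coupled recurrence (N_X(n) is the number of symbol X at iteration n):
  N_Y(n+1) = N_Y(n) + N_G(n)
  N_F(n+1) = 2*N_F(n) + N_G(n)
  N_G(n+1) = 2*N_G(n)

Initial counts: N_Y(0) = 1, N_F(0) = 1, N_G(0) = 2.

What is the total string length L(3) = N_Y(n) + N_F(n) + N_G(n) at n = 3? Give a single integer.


Step 0: N_Y=1, N_F=1, N_G=2, L=4
Step 1: N_Y=3, N_F=4, N_G=4, L=11
Step 2: N_Y=7, N_F=12, N_G=8, L=27
Step 3: N_Y=15, N_F=32, N_G=16, L=63

Answer: 63


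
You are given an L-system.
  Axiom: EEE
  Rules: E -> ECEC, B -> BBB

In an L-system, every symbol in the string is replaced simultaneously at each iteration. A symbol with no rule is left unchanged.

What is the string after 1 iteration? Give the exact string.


Step 0: EEE
Step 1: ECECECECECEC

Answer: ECECECECECEC


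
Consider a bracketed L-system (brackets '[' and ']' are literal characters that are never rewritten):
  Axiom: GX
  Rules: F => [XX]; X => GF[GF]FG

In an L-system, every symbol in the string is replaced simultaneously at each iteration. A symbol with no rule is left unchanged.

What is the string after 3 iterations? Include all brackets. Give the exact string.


Answer: GG[GF[GF]FGGF[GF]FG][G[GF[GF]FGGF[GF]FG]][GF[GF]FGGF[GF]FG]G

Derivation:
Step 0: GX
Step 1: GGF[GF]FG
Step 2: GG[XX][G[XX]][XX]G
Step 3: GG[GF[GF]FGGF[GF]FG][G[GF[GF]FGGF[GF]FG]][GF[GF]FGGF[GF]FG]G


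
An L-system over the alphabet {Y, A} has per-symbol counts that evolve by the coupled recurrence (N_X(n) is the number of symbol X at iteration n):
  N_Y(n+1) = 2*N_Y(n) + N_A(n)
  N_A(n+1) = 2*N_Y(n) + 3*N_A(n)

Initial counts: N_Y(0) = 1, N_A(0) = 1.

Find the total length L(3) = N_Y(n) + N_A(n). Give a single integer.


Step 0: N_Y=1, N_A=1, L=2
Step 1: N_Y=3, N_A=5, L=8
Step 2: N_Y=11, N_A=21, L=32
Step 3: N_Y=43, N_A=85, L=128

Answer: 128


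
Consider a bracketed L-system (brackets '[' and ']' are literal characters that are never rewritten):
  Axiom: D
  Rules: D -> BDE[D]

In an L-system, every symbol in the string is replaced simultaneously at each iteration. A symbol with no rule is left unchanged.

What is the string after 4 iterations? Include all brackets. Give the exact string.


Answer: BBBBDE[D]E[BDE[D]]E[BBDE[D]E[BDE[D]]]E[BBBDE[D]E[BDE[D]]E[BBDE[D]E[BDE[D]]]]

Derivation:
Step 0: D
Step 1: BDE[D]
Step 2: BBDE[D]E[BDE[D]]
Step 3: BBBDE[D]E[BDE[D]]E[BBDE[D]E[BDE[D]]]
Step 4: BBBBDE[D]E[BDE[D]]E[BBDE[D]E[BDE[D]]]E[BBBDE[D]E[BDE[D]]E[BBDE[D]E[BDE[D]]]]


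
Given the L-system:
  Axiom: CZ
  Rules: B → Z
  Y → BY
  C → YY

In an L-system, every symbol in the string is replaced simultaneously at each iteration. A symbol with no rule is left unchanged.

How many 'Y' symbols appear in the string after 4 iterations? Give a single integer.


Step 0: CZ  (0 'Y')
Step 1: YYZ  (2 'Y')
Step 2: BYBYZ  (2 'Y')
Step 3: ZBYZBYZ  (2 'Y')
Step 4: ZZBYZZBYZ  (2 'Y')

Answer: 2


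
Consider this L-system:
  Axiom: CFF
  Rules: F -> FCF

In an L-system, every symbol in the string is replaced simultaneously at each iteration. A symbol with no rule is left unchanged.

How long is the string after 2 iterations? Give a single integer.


Step 0: length = 3
Step 1: length = 7
Step 2: length = 15

Answer: 15


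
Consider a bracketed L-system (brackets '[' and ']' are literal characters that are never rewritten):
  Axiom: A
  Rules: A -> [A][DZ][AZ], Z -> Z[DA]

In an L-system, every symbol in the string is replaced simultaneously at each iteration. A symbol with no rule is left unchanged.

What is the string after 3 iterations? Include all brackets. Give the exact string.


Step 0: A
Step 1: [A][DZ][AZ]
Step 2: [[A][DZ][AZ]][DZ[DA]][[A][DZ][AZ]Z[DA]]
Step 3: [[[A][DZ][AZ]][DZ[DA]][[A][DZ][AZ]Z[DA]]][DZ[DA][D[A][DZ][AZ]]][[[A][DZ][AZ]][DZ[DA]][[A][DZ][AZ]Z[DA]]Z[DA][D[A][DZ][AZ]]]

Answer: [[[A][DZ][AZ]][DZ[DA]][[A][DZ][AZ]Z[DA]]][DZ[DA][D[A][DZ][AZ]]][[[A][DZ][AZ]][DZ[DA]][[A][DZ][AZ]Z[DA]]Z[DA][D[A][DZ][AZ]]]


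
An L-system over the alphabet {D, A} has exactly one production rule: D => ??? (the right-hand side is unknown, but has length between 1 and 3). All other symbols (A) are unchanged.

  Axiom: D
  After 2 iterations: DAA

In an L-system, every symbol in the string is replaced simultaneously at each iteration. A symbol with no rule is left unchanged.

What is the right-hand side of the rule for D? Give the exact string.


Answer: DA

Derivation:
Trying D => DA:
  Step 0: D
  Step 1: DA
  Step 2: DAA
Matches the given result.


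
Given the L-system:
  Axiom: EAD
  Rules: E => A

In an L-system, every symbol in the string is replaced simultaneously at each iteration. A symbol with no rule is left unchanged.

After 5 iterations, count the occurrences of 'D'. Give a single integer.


Answer: 1

Derivation:
Step 0: EAD  (1 'D')
Step 1: AAD  (1 'D')
Step 2: AAD  (1 'D')
Step 3: AAD  (1 'D')
Step 4: AAD  (1 'D')
Step 5: AAD  (1 'D')


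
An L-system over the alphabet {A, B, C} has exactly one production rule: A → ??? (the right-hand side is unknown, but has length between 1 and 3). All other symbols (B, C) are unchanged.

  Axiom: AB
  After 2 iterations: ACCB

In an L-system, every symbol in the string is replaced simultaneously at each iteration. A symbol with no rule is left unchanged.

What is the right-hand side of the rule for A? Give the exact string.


Trying A → AC:
  Step 0: AB
  Step 1: ACB
  Step 2: ACCB
Matches the given result.

Answer: AC


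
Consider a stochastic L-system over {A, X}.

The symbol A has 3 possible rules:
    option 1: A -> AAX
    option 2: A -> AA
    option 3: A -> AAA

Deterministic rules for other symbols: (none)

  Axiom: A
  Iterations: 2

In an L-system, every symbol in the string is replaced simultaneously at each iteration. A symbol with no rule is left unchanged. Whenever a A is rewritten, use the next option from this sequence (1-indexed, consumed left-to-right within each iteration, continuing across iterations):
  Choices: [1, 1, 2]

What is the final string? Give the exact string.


Answer: AAXAAX

Derivation:
Step 0: A
Step 1: AAX  (used choices [1])
Step 2: AAXAAX  (used choices [1, 2])


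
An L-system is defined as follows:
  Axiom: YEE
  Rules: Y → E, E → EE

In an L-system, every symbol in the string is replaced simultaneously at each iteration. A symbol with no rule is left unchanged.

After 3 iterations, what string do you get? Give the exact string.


Answer: EEEEEEEEEEEEEEEEEEEE

Derivation:
Step 0: YEE
Step 1: EEEEE
Step 2: EEEEEEEEEE
Step 3: EEEEEEEEEEEEEEEEEEEE


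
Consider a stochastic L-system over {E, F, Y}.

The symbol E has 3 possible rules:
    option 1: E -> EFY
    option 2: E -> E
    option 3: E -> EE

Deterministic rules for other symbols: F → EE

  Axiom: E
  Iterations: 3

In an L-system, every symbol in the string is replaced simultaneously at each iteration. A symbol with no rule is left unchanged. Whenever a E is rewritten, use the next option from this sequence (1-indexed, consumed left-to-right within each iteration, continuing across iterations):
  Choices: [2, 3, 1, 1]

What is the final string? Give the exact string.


Step 0: E
Step 1: E  (used choices [2])
Step 2: EE  (used choices [3])
Step 3: EFYEFY  (used choices [1, 1])

Answer: EFYEFY


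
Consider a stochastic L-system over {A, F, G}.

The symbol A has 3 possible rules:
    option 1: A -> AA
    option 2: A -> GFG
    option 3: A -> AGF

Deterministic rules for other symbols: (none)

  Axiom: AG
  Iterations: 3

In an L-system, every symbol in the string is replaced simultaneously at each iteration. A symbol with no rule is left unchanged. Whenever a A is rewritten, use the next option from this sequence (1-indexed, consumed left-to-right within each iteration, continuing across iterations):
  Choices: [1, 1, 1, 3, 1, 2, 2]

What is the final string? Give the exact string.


Step 0: AG
Step 1: AAG  (used choices [1])
Step 2: AAAAG  (used choices [1, 1])
Step 3: AGFAAGFGGFGG  (used choices [3, 1, 2, 2])

Answer: AGFAAGFGGFGG


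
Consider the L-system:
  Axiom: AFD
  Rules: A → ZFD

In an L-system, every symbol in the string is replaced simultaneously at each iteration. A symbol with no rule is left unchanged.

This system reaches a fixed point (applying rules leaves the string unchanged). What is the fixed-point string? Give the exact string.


Step 0: AFD
Step 1: ZFDFD
Step 2: ZFDFD  (unchanged — fixed point at step 1)

Answer: ZFDFD


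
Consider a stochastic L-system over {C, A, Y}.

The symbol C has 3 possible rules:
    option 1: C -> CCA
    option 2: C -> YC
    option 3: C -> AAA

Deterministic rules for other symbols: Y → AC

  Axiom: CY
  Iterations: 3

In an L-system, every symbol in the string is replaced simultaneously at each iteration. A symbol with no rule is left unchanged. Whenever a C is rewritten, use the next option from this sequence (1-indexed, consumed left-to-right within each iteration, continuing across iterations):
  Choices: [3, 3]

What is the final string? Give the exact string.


Step 0: CY
Step 1: AAAAC  (used choices [3])
Step 2: AAAAAAA  (used choices [3])
Step 3: AAAAAAA  (used choices [])

Answer: AAAAAAA


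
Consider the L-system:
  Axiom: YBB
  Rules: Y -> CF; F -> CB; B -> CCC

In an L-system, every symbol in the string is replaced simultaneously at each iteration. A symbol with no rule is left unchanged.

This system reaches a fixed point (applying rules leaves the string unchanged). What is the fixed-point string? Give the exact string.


Answer: CCCCCCCCCCC

Derivation:
Step 0: YBB
Step 1: CFCCCCCC
Step 2: CCBCCCCCC
Step 3: CCCCCCCCCCC
Step 4: CCCCCCCCCCC  (unchanged — fixed point at step 3)


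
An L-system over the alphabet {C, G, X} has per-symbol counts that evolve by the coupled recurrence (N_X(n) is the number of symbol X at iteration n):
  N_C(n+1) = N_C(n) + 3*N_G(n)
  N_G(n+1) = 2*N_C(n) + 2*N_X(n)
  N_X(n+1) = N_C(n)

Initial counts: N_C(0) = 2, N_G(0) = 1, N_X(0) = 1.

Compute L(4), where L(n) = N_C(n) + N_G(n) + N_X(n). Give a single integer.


Answer: 474

Derivation:
Step 0: N_C=2, N_G=1, N_X=1, L=4
Step 1: N_C=5, N_G=6, N_X=2, L=13
Step 2: N_C=23, N_G=14, N_X=5, L=42
Step 3: N_C=65, N_G=56, N_X=23, L=144
Step 4: N_C=233, N_G=176, N_X=65, L=474


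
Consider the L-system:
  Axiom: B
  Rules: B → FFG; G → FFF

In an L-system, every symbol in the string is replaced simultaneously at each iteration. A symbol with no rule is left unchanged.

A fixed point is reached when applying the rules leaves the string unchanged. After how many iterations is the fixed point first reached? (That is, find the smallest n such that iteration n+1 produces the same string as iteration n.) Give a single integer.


Step 0: B
Step 1: FFG
Step 2: FFFFF
Step 3: FFFFF  (unchanged — fixed point at step 2)

Answer: 2


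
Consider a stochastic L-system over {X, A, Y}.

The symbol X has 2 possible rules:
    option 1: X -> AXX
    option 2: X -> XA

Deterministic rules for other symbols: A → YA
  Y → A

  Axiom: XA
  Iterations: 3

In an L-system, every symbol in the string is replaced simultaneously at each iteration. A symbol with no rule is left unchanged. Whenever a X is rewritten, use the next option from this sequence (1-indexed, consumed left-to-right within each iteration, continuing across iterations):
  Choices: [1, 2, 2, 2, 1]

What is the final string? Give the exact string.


Step 0: XA
Step 1: AXXYA  (used choices [1])
Step 2: YAXAXAAYA  (used choices [2, 2])
Step 3: AYAXAYAAXXYAYAAYA  (used choices [2, 1])

Answer: AYAXAYAAXXYAYAAYA


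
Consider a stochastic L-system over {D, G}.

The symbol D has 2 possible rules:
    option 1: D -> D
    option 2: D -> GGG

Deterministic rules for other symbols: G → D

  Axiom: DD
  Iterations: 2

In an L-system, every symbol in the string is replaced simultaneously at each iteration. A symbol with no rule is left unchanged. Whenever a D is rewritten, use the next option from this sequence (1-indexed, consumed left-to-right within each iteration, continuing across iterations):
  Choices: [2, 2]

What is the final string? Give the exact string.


Step 0: DD
Step 1: GGGGGG  (used choices [2, 2])
Step 2: DDDDDD  (used choices [])

Answer: DDDDDD


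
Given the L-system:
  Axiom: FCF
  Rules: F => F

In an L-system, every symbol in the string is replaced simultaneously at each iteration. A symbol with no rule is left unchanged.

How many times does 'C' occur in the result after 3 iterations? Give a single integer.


Step 0: FCF  (1 'C')
Step 1: FCF  (1 'C')
Step 2: FCF  (1 'C')
Step 3: FCF  (1 'C')

Answer: 1


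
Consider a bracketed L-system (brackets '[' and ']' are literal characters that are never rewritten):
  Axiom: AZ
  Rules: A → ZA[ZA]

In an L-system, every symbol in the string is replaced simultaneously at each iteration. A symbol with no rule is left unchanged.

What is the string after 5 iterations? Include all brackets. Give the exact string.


Step 0: AZ
Step 1: ZA[ZA]Z
Step 2: ZZA[ZA][ZZA[ZA]]Z
Step 3: ZZZA[ZA][ZZA[ZA]][ZZZA[ZA][ZZA[ZA]]]Z
Step 4: ZZZZA[ZA][ZZA[ZA]][ZZZA[ZA][ZZA[ZA]]][ZZZZA[ZA][ZZA[ZA]][ZZZA[ZA][ZZA[ZA]]]]Z
Step 5: ZZZZZA[ZA][ZZA[ZA]][ZZZA[ZA][ZZA[ZA]]][ZZZZA[ZA][ZZA[ZA]][ZZZA[ZA][ZZA[ZA]]]][ZZZZZA[ZA][ZZA[ZA]][ZZZA[ZA][ZZA[ZA]]][ZZZZA[ZA][ZZA[ZA]][ZZZA[ZA][ZZA[ZA]]]]]Z

Answer: ZZZZZA[ZA][ZZA[ZA]][ZZZA[ZA][ZZA[ZA]]][ZZZZA[ZA][ZZA[ZA]][ZZZA[ZA][ZZA[ZA]]]][ZZZZZA[ZA][ZZA[ZA]][ZZZA[ZA][ZZA[ZA]]][ZZZZA[ZA][ZZA[ZA]][ZZZA[ZA][ZZA[ZA]]]]]Z


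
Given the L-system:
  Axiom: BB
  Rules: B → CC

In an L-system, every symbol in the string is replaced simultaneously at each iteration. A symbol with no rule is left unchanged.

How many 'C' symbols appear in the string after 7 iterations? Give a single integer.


Answer: 4

Derivation:
Step 0: BB  (0 'C')
Step 1: CCCC  (4 'C')
Step 2: CCCC  (4 'C')
Step 3: CCCC  (4 'C')
Step 4: CCCC  (4 'C')
Step 5: CCCC  (4 'C')
Step 6: CCCC  (4 'C')
Step 7: CCCC  (4 'C')


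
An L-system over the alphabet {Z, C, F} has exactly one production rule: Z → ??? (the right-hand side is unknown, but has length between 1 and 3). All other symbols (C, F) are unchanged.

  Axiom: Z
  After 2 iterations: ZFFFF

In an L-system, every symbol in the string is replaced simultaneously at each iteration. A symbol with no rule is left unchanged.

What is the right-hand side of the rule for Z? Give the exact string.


Trying Z → ZFF:
  Step 0: Z
  Step 1: ZFF
  Step 2: ZFFFF
Matches the given result.

Answer: ZFF


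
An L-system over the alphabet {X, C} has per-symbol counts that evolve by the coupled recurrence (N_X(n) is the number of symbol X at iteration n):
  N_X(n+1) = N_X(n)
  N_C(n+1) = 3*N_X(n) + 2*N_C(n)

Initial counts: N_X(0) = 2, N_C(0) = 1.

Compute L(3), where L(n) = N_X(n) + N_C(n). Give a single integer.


Step 0: N_X=2, N_C=1, L=3
Step 1: N_X=2, N_C=8, L=10
Step 2: N_X=2, N_C=22, L=24
Step 3: N_X=2, N_C=50, L=52

Answer: 52


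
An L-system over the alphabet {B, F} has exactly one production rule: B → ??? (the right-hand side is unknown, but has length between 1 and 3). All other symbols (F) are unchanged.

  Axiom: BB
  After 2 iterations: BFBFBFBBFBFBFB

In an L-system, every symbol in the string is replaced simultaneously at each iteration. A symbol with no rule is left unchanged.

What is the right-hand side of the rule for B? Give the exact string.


Trying B → BFB:
  Step 0: BB
  Step 1: BFBBFB
  Step 2: BFBFBFBBFBFBFB
Matches the given result.

Answer: BFB


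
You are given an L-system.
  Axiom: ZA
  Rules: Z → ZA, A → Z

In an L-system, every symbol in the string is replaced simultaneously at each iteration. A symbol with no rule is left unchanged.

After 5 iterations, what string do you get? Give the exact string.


Step 0: ZA
Step 1: ZAZ
Step 2: ZAZZA
Step 3: ZAZZAZAZ
Step 4: ZAZZAZAZZAZZA
Step 5: ZAZZAZAZZAZZAZAZZAZAZ

Answer: ZAZZAZAZZAZZAZAZZAZAZ


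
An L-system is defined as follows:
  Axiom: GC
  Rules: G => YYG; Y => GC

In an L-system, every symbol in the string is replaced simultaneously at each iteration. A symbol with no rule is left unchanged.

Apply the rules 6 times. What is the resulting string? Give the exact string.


Step 0: GC
Step 1: YYGC
Step 2: GCGCYYGC
Step 3: YYGCYYGCGCGCYYGC
Step 4: GCGCYYGCGCGCYYGCYYGCYYGCGCGCYYGC
Step 5: YYGCYYGCGCGCYYGCYYGCYYGCGCGCYYGCGCGCYYGCGCGCYYGCYYGCYYGCGCGCYYGC
Step 6: GCGCYYGCGCGCYYGCYYGCYYGCGCGCYYGCGCGCYYGCGCGCYYGCYYGCYYGCGCGCYYGCYYGCYYGCGCGCYYGCYYGCYYGCGCGCYYGCGCGCYYGCGCGCYYGCYYGCYYGCGCGCYYGC

Answer: GCGCYYGCGCGCYYGCYYGCYYGCGCGCYYGCGCGCYYGCGCGCYYGCYYGCYYGCGCGCYYGCYYGCYYGCGCGCYYGCYYGCYYGCGCGCYYGCGCGCYYGCGCGCYYGCYYGCYYGCGCGCYYGC


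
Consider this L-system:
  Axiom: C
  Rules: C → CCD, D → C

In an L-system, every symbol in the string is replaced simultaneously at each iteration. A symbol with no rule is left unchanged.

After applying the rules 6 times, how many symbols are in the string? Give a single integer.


Step 0: length = 1
Step 1: length = 3
Step 2: length = 7
Step 3: length = 17
Step 4: length = 41
Step 5: length = 99
Step 6: length = 239

Answer: 239


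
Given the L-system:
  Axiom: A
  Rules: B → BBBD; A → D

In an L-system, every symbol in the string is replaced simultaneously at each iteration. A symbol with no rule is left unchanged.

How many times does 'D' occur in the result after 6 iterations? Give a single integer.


Step 0: A  (0 'D')
Step 1: D  (1 'D')
Step 2: D  (1 'D')
Step 3: D  (1 'D')
Step 4: D  (1 'D')
Step 5: D  (1 'D')
Step 6: D  (1 'D')

Answer: 1


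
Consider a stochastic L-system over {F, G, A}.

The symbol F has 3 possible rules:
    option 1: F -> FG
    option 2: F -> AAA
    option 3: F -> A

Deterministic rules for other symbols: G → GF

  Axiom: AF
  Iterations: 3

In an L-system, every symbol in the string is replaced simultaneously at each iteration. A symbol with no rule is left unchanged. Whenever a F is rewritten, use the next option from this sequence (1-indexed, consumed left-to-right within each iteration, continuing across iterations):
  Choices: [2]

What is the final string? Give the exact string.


Answer: AAAA

Derivation:
Step 0: AF
Step 1: AAAA  (used choices [2])
Step 2: AAAA  (used choices [])
Step 3: AAAA  (used choices [])


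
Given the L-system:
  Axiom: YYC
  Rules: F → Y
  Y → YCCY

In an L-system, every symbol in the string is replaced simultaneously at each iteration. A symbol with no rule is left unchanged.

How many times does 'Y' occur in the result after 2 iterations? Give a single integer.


Step 0: YYC  (2 'Y')
Step 1: YCCYYCCYC  (4 'Y')
Step 2: YCCYCCYCCYYCCYCCYCCYC  (8 'Y')

Answer: 8


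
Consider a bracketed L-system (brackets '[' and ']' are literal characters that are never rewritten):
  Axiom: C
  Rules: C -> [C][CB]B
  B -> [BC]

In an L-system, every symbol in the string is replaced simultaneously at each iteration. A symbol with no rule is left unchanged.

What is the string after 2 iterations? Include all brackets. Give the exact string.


Step 0: C
Step 1: [C][CB]B
Step 2: [[C][CB]B][[C][CB]B[BC]][BC]

Answer: [[C][CB]B][[C][CB]B[BC]][BC]


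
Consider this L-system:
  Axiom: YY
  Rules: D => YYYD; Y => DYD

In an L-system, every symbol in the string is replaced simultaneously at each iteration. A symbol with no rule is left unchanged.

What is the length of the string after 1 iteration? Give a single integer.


Step 0: length = 2
Step 1: length = 6

Answer: 6


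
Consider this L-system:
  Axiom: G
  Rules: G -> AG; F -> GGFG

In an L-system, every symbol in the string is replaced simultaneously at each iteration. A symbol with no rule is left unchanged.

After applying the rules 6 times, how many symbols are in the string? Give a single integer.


Answer: 7

Derivation:
Step 0: length = 1
Step 1: length = 2
Step 2: length = 3
Step 3: length = 4
Step 4: length = 5
Step 5: length = 6
Step 6: length = 7


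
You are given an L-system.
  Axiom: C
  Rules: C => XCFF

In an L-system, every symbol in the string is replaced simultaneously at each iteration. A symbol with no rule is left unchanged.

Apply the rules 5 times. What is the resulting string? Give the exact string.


Step 0: C
Step 1: XCFF
Step 2: XXCFFFF
Step 3: XXXCFFFFFF
Step 4: XXXXCFFFFFFFF
Step 5: XXXXXCFFFFFFFFFF

Answer: XXXXXCFFFFFFFFFF


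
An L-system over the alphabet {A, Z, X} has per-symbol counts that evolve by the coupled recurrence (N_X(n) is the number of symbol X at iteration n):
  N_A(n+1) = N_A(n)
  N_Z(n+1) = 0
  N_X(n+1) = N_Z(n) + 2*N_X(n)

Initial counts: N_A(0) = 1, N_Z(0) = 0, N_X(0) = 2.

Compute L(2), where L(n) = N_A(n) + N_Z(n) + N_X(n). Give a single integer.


Step 0: N_A=1, N_Z=0, N_X=2, L=3
Step 1: N_A=1, N_Z=0, N_X=4, L=5
Step 2: N_A=1, N_Z=0, N_X=8, L=9

Answer: 9


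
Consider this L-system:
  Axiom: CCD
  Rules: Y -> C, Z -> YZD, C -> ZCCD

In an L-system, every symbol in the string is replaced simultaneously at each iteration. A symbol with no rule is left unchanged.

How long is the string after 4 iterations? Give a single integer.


Answer: 143

Derivation:
Step 0: length = 3
Step 1: length = 9
Step 2: length = 25
Step 3: length = 61
Step 4: length = 143


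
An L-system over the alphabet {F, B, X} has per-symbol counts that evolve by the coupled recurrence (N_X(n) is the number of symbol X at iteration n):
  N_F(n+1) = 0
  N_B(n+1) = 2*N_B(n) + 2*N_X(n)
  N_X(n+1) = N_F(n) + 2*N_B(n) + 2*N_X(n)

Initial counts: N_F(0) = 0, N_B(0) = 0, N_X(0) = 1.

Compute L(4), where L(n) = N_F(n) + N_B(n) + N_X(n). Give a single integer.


Step 0: N_F=0, N_B=0, N_X=1, L=1
Step 1: N_F=0, N_B=2, N_X=2, L=4
Step 2: N_F=0, N_B=8, N_X=8, L=16
Step 3: N_F=0, N_B=32, N_X=32, L=64
Step 4: N_F=0, N_B=128, N_X=128, L=256

Answer: 256


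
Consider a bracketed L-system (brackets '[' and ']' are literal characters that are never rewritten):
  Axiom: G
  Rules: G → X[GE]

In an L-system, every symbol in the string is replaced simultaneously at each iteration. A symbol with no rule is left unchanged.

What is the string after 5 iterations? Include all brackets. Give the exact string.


Step 0: G
Step 1: X[GE]
Step 2: X[X[GE]E]
Step 3: X[X[X[GE]E]E]
Step 4: X[X[X[X[GE]E]E]E]
Step 5: X[X[X[X[X[GE]E]E]E]E]

Answer: X[X[X[X[X[GE]E]E]E]E]


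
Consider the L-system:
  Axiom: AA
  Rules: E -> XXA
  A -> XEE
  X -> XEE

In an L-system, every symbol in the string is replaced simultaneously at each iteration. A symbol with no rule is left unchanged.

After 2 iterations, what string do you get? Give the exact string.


Answer: XEEXXAXXAXEEXXAXXA

Derivation:
Step 0: AA
Step 1: XEEXEE
Step 2: XEEXXAXXAXEEXXAXXA


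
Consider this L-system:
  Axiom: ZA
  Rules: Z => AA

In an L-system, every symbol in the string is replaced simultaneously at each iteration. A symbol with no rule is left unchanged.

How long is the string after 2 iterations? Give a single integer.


Answer: 3

Derivation:
Step 0: length = 2
Step 1: length = 3
Step 2: length = 3


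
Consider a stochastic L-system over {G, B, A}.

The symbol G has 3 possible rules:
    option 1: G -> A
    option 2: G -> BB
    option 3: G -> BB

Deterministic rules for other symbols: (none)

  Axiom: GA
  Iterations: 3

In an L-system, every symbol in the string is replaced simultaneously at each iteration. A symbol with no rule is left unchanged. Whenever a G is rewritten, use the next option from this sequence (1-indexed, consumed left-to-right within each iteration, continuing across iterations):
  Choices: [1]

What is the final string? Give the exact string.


Answer: AA

Derivation:
Step 0: GA
Step 1: AA  (used choices [1])
Step 2: AA  (used choices [])
Step 3: AA  (used choices [])


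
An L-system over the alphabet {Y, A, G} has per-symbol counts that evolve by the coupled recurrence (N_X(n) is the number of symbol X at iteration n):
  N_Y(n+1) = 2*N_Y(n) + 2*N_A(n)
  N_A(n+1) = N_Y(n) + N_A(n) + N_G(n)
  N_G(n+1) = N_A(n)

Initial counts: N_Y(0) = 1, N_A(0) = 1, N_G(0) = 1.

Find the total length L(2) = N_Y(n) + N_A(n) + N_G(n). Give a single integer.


Answer: 25

Derivation:
Step 0: N_Y=1, N_A=1, N_G=1, L=3
Step 1: N_Y=4, N_A=3, N_G=1, L=8
Step 2: N_Y=14, N_A=8, N_G=3, L=25


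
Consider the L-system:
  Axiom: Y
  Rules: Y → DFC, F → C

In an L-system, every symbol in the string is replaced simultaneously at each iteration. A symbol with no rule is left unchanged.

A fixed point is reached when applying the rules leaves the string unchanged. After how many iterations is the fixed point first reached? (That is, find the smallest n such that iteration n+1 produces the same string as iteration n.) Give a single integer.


Answer: 2

Derivation:
Step 0: Y
Step 1: DFC
Step 2: DCC
Step 3: DCC  (unchanged — fixed point at step 2)


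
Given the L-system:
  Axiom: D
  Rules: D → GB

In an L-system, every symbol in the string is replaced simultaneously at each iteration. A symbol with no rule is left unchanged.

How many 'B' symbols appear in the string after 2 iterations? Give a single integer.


Step 0: D  (0 'B')
Step 1: GB  (1 'B')
Step 2: GB  (1 'B')

Answer: 1


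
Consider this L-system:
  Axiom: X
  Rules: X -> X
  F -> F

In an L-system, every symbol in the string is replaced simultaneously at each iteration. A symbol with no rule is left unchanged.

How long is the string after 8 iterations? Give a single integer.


Answer: 1

Derivation:
Step 0: length = 1
Step 1: length = 1
Step 2: length = 1
Step 3: length = 1
Step 4: length = 1
Step 5: length = 1
Step 6: length = 1
Step 7: length = 1
Step 8: length = 1


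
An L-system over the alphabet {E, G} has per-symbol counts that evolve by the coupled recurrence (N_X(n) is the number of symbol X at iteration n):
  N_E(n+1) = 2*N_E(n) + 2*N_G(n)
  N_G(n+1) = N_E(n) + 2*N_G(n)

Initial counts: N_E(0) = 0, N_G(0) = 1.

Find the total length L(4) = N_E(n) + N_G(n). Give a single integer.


Step 0: N_E=0, N_G=1, L=1
Step 1: N_E=2, N_G=2, L=4
Step 2: N_E=8, N_G=6, L=14
Step 3: N_E=28, N_G=20, L=48
Step 4: N_E=96, N_G=68, L=164

Answer: 164


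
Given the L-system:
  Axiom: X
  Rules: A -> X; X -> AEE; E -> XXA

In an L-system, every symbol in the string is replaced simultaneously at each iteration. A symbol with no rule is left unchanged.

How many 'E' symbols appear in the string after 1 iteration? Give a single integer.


Step 0: X  (0 'E')
Step 1: AEE  (2 'E')

Answer: 2


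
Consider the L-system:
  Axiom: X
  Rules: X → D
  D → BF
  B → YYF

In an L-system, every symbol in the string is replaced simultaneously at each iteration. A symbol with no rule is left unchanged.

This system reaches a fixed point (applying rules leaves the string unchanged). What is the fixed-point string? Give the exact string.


Answer: YYFF

Derivation:
Step 0: X
Step 1: D
Step 2: BF
Step 3: YYFF
Step 4: YYFF  (unchanged — fixed point at step 3)


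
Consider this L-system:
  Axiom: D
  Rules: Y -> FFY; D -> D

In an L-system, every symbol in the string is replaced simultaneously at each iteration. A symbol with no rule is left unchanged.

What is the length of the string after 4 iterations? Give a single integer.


Step 0: length = 1
Step 1: length = 1
Step 2: length = 1
Step 3: length = 1
Step 4: length = 1

Answer: 1


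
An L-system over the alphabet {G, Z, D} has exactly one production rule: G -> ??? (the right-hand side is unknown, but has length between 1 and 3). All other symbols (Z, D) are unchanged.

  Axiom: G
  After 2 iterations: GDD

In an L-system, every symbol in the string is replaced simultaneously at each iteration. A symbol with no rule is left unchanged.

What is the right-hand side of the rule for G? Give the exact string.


Trying G -> GD:
  Step 0: G
  Step 1: GD
  Step 2: GDD
Matches the given result.

Answer: GD


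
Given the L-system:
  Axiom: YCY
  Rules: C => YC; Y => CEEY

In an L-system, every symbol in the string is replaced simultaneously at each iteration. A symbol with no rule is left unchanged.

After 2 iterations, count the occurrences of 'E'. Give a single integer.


Step 0: YCY  (0 'E')
Step 1: CEEYYCCEEY  (4 'E')
Step 2: YCEECEEYCEEYYCYCEECEEY  (10 'E')

Answer: 10


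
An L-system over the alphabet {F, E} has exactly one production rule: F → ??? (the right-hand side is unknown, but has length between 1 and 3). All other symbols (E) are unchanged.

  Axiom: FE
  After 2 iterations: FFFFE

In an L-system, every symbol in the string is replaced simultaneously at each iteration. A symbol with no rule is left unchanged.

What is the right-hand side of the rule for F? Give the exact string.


Trying F → FF:
  Step 0: FE
  Step 1: FFE
  Step 2: FFFFE
Matches the given result.

Answer: FF


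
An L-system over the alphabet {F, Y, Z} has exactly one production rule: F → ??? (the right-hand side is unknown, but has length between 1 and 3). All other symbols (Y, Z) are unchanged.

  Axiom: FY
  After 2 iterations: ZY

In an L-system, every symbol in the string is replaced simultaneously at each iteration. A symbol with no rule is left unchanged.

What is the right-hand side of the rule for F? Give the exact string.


Answer: Z

Derivation:
Trying F → Z:
  Step 0: FY
  Step 1: ZY
  Step 2: ZY
Matches the given result.


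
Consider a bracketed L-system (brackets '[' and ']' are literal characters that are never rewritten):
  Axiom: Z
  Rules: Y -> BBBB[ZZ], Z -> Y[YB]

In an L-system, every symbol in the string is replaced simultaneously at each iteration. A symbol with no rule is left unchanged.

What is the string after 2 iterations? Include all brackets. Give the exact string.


Step 0: Z
Step 1: Y[YB]
Step 2: BBBB[ZZ][BBBB[ZZ]B]

Answer: BBBB[ZZ][BBBB[ZZ]B]


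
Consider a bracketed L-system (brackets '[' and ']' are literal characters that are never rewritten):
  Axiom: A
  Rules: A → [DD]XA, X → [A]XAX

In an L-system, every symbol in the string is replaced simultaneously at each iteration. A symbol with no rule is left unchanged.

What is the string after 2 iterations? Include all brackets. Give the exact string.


Answer: [DD][A]XAX[DD]XA

Derivation:
Step 0: A
Step 1: [DD]XA
Step 2: [DD][A]XAX[DD]XA


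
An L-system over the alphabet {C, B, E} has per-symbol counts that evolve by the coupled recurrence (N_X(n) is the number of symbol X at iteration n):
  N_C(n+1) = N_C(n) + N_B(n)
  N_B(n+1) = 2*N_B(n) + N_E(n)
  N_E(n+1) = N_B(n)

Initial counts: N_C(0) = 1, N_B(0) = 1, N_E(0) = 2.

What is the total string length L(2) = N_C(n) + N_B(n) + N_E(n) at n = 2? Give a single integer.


Step 0: N_C=1, N_B=1, N_E=2, L=4
Step 1: N_C=2, N_B=4, N_E=1, L=7
Step 2: N_C=6, N_B=9, N_E=4, L=19

Answer: 19


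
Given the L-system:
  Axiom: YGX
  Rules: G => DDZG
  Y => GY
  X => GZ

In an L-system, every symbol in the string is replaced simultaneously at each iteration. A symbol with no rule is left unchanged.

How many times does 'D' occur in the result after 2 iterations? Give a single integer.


Step 0: YGX  (0 'D')
Step 1: GYDDZGGZ  (2 'D')
Step 2: DDZGGYDDZDDZGDDZGZ  (8 'D')

Answer: 8


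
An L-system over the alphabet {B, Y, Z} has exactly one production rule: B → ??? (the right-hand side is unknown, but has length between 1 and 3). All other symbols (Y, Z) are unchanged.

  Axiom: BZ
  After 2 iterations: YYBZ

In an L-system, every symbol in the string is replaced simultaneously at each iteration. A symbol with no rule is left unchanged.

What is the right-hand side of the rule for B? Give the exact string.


Trying B → YB:
  Step 0: BZ
  Step 1: YBZ
  Step 2: YYBZ
Matches the given result.

Answer: YB


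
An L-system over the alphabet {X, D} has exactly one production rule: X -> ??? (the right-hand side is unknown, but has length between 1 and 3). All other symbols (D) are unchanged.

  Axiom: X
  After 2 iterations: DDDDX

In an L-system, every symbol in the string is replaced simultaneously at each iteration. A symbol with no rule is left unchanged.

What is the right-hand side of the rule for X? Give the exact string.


Answer: DDX

Derivation:
Trying X -> DDX:
  Step 0: X
  Step 1: DDX
  Step 2: DDDDX
Matches the given result.


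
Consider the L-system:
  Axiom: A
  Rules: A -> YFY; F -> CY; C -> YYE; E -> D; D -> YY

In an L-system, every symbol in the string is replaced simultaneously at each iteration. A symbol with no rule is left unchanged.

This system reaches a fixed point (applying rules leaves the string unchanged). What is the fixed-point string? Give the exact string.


Answer: YYYYYYY

Derivation:
Step 0: A
Step 1: YFY
Step 2: YCYY
Step 3: YYYEYY
Step 4: YYYDYY
Step 5: YYYYYYY
Step 6: YYYYYYY  (unchanged — fixed point at step 5)


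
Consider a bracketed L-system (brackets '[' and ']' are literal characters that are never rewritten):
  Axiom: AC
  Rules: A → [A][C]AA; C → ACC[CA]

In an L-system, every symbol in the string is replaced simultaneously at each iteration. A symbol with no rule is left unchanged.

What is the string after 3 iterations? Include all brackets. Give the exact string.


Step 0: AC
Step 1: [A][C]AAACC[CA]
Step 2: [[A][C]AA][ACC[CA]][A][C]AA[A][C]AA[A][C]AAACC[CA]ACC[CA][ACC[CA][A][C]AA]
Step 3: [[[A][C]AA][ACC[CA]][A][C]AA[A][C]AA][[A][C]AAACC[CA]ACC[CA][ACC[CA][A][C]AA]][[A][C]AA][ACC[CA]][A][C]AA[A][C]AA[[A][C]AA][ACC[CA]][A][C]AA[A][C]AA[[A][C]AA][ACC[CA]][A][C]AA[A][C]AA[A][C]AAACC[CA]ACC[CA][ACC[CA][A][C]AA][A][C]AAACC[CA]ACC[CA][ACC[CA][A][C]AA][[A][C]AAACC[CA]ACC[CA][ACC[CA][A][C]AA][[A][C]AA][ACC[CA]][A][C]AA[A][C]AA]

Answer: [[[A][C]AA][ACC[CA]][A][C]AA[A][C]AA][[A][C]AAACC[CA]ACC[CA][ACC[CA][A][C]AA]][[A][C]AA][ACC[CA]][A][C]AA[A][C]AA[[A][C]AA][ACC[CA]][A][C]AA[A][C]AA[[A][C]AA][ACC[CA]][A][C]AA[A][C]AA[A][C]AAACC[CA]ACC[CA][ACC[CA][A][C]AA][A][C]AAACC[CA]ACC[CA][ACC[CA][A][C]AA][[A][C]AAACC[CA]ACC[CA][ACC[CA][A][C]AA][[A][C]AA][ACC[CA]][A][C]AA[A][C]AA]


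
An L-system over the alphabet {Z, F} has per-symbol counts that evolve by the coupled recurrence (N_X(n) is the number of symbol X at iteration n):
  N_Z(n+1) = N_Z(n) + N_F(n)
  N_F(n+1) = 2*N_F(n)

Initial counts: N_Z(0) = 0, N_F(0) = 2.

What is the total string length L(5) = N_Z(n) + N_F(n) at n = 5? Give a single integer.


Answer: 126

Derivation:
Step 0: N_Z=0, N_F=2, L=2
Step 1: N_Z=2, N_F=4, L=6
Step 2: N_Z=6, N_F=8, L=14
Step 3: N_Z=14, N_F=16, L=30
Step 4: N_Z=30, N_F=32, L=62
Step 5: N_Z=62, N_F=64, L=126


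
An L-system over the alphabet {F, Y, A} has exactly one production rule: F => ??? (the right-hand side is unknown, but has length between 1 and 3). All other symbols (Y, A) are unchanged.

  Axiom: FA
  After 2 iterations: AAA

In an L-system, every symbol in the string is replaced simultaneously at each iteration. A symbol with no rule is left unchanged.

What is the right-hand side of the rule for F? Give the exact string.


Answer: AA

Derivation:
Trying F => AA:
  Step 0: FA
  Step 1: AAA
  Step 2: AAA
Matches the given result.


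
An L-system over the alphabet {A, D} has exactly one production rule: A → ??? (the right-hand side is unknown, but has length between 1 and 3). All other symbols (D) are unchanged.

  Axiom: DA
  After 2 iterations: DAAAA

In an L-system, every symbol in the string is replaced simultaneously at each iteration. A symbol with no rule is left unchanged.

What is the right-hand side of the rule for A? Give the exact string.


Answer: AA

Derivation:
Trying A → AA:
  Step 0: DA
  Step 1: DAA
  Step 2: DAAAA
Matches the given result.


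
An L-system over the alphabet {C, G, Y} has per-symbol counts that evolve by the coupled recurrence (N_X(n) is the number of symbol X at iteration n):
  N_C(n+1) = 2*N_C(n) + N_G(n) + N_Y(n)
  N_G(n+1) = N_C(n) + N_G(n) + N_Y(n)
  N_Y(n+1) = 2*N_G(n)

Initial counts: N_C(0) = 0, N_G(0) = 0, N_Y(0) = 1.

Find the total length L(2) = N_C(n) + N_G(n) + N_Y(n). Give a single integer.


Step 0: N_C=0, N_G=0, N_Y=1, L=1
Step 1: N_C=1, N_G=1, N_Y=0, L=2
Step 2: N_C=3, N_G=2, N_Y=2, L=7

Answer: 7


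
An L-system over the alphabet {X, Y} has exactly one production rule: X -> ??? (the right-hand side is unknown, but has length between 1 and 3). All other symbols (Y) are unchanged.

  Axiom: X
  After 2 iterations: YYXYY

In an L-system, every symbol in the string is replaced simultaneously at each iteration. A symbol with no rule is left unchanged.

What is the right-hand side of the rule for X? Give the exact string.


Answer: YXY

Derivation:
Trying X -> YXY:
  Step 0: X
  Step 1: YXY
  Step 2: YYXYY
Matches the given result.


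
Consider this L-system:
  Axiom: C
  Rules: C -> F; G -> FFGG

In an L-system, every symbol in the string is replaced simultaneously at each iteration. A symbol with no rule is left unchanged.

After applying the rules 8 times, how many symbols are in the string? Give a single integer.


Answer: 1

Derivation:
Step 0: length = 1
Step 1: length = 1
Step 2: length = 1
Step 3: length = 1
Step 4: length = 1
Step 5: length = 1
Step 6: length = 1
Step 7: length = 1
Step 8: length = 1


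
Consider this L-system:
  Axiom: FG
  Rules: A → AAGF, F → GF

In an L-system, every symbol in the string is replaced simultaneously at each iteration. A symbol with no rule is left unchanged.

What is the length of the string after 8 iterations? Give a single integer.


Answer: 10

Derivation:
Step 0: length = 2
Step 1: length = 3
Step 2: length = 4
Step 3: length = 5
Step 4: length = 6
Step 5: length = 7
Step 6: length = 8
Step 7: length = 9
Step 8: length = 10


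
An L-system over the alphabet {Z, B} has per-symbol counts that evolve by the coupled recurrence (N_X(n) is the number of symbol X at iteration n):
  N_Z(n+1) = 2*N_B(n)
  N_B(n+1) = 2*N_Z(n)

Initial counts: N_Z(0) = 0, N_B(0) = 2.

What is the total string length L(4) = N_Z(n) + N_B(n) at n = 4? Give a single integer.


Answer: 32

Derivation:
Step 0: N_Z=0, N_B=2, L=2
Step 1: N_Z=4, N_B=0, L=4
Step 2: N_Z=0, N_B=8, L=8
Step 3: N_Z=16, N_B=0, L=16
Step 4: N_Z=0, N_B=32, L=32


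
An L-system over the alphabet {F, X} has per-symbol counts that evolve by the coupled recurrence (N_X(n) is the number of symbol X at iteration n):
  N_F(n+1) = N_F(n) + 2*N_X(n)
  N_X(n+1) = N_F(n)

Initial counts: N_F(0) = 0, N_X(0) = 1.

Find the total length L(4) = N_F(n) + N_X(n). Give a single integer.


Answer: 16

Derivation:
Step 0: N_F=0, N_X=1, L=1
Step 1: N_F=2, N_X=0, L=2
Step 2: N_F=2, N_X=2, L=4
Step 3: N_F=6, N_X=2, L=8
Step 4: N_F=10, N_X=6, L=16


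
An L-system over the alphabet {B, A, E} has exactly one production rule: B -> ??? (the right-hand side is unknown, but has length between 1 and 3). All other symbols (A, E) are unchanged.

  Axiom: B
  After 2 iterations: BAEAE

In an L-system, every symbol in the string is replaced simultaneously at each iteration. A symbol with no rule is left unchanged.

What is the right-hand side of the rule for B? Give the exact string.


Trying B -> BAE:
  Step 0: B
  Step 1: BAE
  Step 2: BAEAE
Matches the given result.

Answer: BAE
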